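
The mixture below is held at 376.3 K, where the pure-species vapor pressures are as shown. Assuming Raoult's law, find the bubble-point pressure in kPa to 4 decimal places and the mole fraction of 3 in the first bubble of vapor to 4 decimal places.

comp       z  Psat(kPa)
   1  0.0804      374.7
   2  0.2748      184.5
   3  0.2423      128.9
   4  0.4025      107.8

At the bubble point ψ → 0, so ΣzᵢKᵢ = 1 with Kᵢ = Pᵢˢᵃᵗ/P ⇒ P = ΣzᵢPᵢˢᵃᵗ.
P = 0.0804·374.7 + 0.2748·184.5 + 0.2423·128.9 + 0.4025·107.8 = 155.4485 kPa
yᵢ = zᵢPᵢˢᵃᵗ/P ⇒ y_3 = 0.2423·128.9/155.4485 = 0.2009

Pbub = 155.4485 kPa, y_3 = 0.2009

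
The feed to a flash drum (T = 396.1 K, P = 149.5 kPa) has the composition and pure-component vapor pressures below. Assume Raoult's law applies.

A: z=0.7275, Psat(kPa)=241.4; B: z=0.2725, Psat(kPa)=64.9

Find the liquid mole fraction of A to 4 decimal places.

Raoult's law: Kᵢ = Pᵢˢᵃᵗ/P = Pᵢˢᵃᵗ/149.5.
  K_A = 241.4/149.5 = 1.614716, K_B = 64.9/149.5 = 0.434114
Binary case is linear: z₁(K₁−1)(1+V/F(K₂−1)) + z₂(K₂−1)(1+V/F(K₁−1)) = 0
⇒ V/F = [z₁(K₁−1)+z₂(K₂−1)] / [−(K₁−1)(K₂−1)] = 0.29300/0.34786 = 0.8423
Compositions from xᵢ = zᵢ/(1+V/F(Kᵢ−1)), yᵢ = Kᵢxᵢ:
  A: x = 0.4793, y = 0.7740
  B: x = 0.5207, y = 0.2260

x_A = 0.4793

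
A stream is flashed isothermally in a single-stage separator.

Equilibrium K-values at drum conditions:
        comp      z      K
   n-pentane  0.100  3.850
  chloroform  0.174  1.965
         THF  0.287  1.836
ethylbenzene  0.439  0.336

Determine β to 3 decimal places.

Rachford–Rice: g(β) = Σ zᵢ(Kᵢ−1)/(1+β(Kᵢ−1)) = 0.
Feasibility: ΣzᵢKᵢ = 1.401, Σzᵢ/Kᵢ = 1.577 — both > 1, two phases present.
Newton iteration, β⁰ = 0.5:
  β = 0.500: g = -0.0364, g' = -0.745 → β = 0.451
Converged at β = 0.451.

β = 0.451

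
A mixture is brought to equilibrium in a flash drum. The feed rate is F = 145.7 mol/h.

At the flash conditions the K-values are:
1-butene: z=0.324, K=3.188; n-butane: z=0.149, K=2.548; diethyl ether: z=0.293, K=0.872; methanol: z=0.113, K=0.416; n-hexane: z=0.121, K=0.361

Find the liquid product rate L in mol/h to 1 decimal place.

Rachford–Rice: g(ψ) = Σ zᵢ(Kᵢ−1)/(1+ψ(Kᵢ−1)) = 0.
Feasibility: ΣzᵢKᵢ = 1.759, Σzᵢ/Kᵢ = 1.103 — both > 1, two phases present.
Newton–Raphson from ψ = 0.5:
  ψ = 0.500: g = 0.2217, g' = -0.656 → ψ = 0.838
  ψ = 0.838: g = 0.0130, g' = -0.644 → ψ = 0.858
Converged at ψ = 0.858.
Then V = ψ·F = 0.8578·145.7 = 125.0 mol/h and L = F − V = 20.7 mol/h.

L = 20.7 mol/h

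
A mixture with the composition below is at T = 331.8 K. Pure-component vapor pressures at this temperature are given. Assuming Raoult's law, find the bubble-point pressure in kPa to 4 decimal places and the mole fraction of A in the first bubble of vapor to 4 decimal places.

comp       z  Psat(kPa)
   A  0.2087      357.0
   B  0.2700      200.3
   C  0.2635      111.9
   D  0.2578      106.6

Pbub = 185.5540 kPa, y_A = 0.4015

At the bubble point ψ → 0, so ΣzᵢKᵢ = 1 with Kᵢ = Pᵢˢᵃᵗ/P ⇒ P = ΣzᵢPᵢˢᵃᵗ.
P = 0.2087·357.0 + 0.2700·200.3 + 0.2635·111.9 + 0.2578·106.6 = 185.5540 kPa
yᵢ = zᵢPᵢˢᵃᵗ/P ⇒ y_A = 0.2087·357.0/185.5540 = 0.4015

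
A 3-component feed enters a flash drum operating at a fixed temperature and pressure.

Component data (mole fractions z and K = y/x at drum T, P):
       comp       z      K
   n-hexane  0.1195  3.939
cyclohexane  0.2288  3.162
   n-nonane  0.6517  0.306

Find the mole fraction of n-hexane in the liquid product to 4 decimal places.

Let ψ = V/F and solve Σ zᵢ(Kᵢ−1)/(1+ψ(Kᵢ−1)) = 0.
g(0) = ΣzᵢKᵢ − 1 = 0.3936 and g(1) = 1 − Σzᵢ/Kᵢ = -1.2324, so a root lies in (0, 1).
Newton–Raphson from ψ = 0.65:
  ψ = 0.6500: g = -0.49764, g' = -1.3485 → ψ = 0.2810
  ψ = 0.2810: g = -0.06174, g' = -1.2079 → ψ = 0.2299
  ψ = 0.2299: g = 0.00194, g' = -1.2893 → ψ = 0.2314
Converged at ψ = 0.2314.
Compositions from xᵢ = zᵢ/(1+ψ(Kᵢ−1)), yᵢ = Kᵢxᵢ:
  n-hexane: x = 0.0711, y = 0.2802
  cyclohexane: x = 0.1525, y = 0.4822
  n-nonane: x = 0.7764, y = 0.2376

x_n-hexane = 0.0711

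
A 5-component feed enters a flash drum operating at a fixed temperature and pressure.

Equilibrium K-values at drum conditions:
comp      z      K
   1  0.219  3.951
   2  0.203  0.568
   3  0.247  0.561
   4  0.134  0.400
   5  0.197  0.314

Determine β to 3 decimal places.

β = 0.149

Material balance + equilibrium reduce to Σ zᵢ(Kᵢ−1)/(1+β(Kᵢ−1)) = 0.
g(0) = ΣzᵢKᵢ − 1 = 0.235 and g(1) = 1 − Σzᵢ/Kᵢ = -0.815, so a root lies in (0, 1).
Newton–Raphson from β = 0.54:
  β = 0.540: g = -0.3409, g' = -0.769 → β = 0.097
  β = 0.097: g = 0.0678, g' = -1.408 → β = 0.145
  β = 0.145: g = 0.0052, g' = -1.205 → β = 0.149
Converged at β = 0.149.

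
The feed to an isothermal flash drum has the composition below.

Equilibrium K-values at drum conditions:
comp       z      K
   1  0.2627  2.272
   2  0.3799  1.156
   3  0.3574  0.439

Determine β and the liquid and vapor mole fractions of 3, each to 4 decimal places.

β = 0.4492, x_3 = 0.4778, y_3 = 0.2098

Rachford–Rice: g(β) = Σ zᵢ(Kᵢ−1)/(1+β(Kᵢ−1)) = 0.
g(0) = ΣzᵢKᵢ − 1 = 0.1929 and g(1) = 1 − Σzᵢ/Kᵢ = -0.2584, so a root lies in (0, 1).
Newton iteration, β⁰ = 0.63:
  β = 0.6300: g = -0.07064, g' = -0.4077 → β = 0.4567
  β = 0.4567: g = -0.00289, g' = -0.3814 → β = 0.4492
Converged at β = 0.4492.
Compositions from xᵢ = zᵢ/(1+β(Kᵢ−1)), yᵢ = Kᵢxᵢ:
  1: x = 0.1672, y = 0.3798
  2: x = 0.3550, y = 0.4104
  3: x = 0.4778, y = 0.2098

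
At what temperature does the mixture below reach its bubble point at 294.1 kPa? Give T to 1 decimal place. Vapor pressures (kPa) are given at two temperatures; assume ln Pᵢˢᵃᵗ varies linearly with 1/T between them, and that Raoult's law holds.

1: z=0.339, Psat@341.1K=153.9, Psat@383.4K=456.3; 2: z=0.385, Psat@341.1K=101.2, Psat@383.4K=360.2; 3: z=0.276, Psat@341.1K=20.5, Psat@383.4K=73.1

T = 380.8 K

Bubble-point temperature: ΣzᵢPᵢˢᵃᵗ(T) = P. Interpolate ln Pᵢˢᵃᵗ = aᵢ + bᵢ/T.
  T = 341.1 K: ΣzᵢPᵢˢᵃᵗ = 96.79 kPa
  T = 383.4 K: ΣzᵢPᵢˢᵃᵗ = 313.54 kPa
  T = 362.2 K: ΣzᵢPᵢˢᵃᵗ = 179.85 kPa
  T = 372.8 K: ΣzᵢPᵢˢᵃᵗ = 239.29 kPa
  T = 378.1 K: ΣzᵢPᵢˢᵃᵗ = 274.42 kPa
  T = 380.8 K: ΣzᵢPᵢˢᵃᵗ = 293.83 kPa
Interpolating between 380.8 K and 383.4 K gives T ≈ 380.8 K.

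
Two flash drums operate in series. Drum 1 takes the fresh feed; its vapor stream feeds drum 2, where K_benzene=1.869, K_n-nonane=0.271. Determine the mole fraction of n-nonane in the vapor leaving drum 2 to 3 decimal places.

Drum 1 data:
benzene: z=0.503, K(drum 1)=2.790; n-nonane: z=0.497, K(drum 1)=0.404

Drum 1:
Let ψ₁ = V/F and solve Σ zᵢ(Kᵢ−1)/(1+ψ₁(Kᵢ−1)) = 0.
Feasibility: ΣzᵢKᵢ = 1.604, Σzᵢ/Kᵢ = 1.410 — both > 1, two phases present.
Newton iteration, ψ₁⁰ = 0.5:
  ψ₁ = 0.500: g = 0.0532, g' = -0.807 → ψ₁ = 0.566
Converged at ψ₁ = 0.566.
Drum-1 compositions:
  benzene: x = 0.250, y = 0.697
  n-nonane: x = 0.750, y = 0.303
Drum-2 feed = drum-1 vapor: z₂ = (0.6969, 0.3031).
Drum 2:
Material balance + equilibrium reduce to Σ zᵢ(Kᵢ−1)/(1+ψ₂(Kᵢ−1)) = 0.
Feasibility: ΣzᵢKᵢ = 1.385, Σzᵢ/Kᵢ = 1.491 — both > 1, two phases present.
Binary case is linear: z₁(K₁−1)(1+ψ₂(K₂−1)) + z₂(K₂−1)(1+ψ₂(K₁−1)) = 0
⇒ ψ₂ = [z₁(K₁−1)+z₂(K₂−1)] / [−(K₁−1)(K₂−1)] = 0.3847/0.6335 = 0.607
  benzene: x = 0.456, y = 0.853
  n-nonane: x = 0.544, y = 0.147

y_n-nonane (drum 2) = 0.147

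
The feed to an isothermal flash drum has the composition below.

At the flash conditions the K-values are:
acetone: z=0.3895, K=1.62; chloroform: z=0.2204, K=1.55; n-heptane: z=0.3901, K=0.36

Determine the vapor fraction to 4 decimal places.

Material balance + equilibrium reduce to Σ zᵢ(Kᵢ−1)/(1+ψ(Kᵢ−1)) = 0.
g(0) = ΣzᵢKᵢ − 1 = 0.1130 and g(1) = 1 − Σzᵢ/Kᵢ = -0.4662, so a root lies in (0, 1).
Newton iteration, ψ⁰ = 0.67:
  ψ = 0.6700: g = -0.17789, g' = -0.6001 → ψ = 0.3735
  ψ = 0.3735: g = -0.03147, g' = -0.4205 → ψ = 0.2987
  ψ = 0.2987: g = -0.00081, g' = -0.4000 → ψ = 0.2967
Converged at ψ = 0.2967.

ψ = 0.2967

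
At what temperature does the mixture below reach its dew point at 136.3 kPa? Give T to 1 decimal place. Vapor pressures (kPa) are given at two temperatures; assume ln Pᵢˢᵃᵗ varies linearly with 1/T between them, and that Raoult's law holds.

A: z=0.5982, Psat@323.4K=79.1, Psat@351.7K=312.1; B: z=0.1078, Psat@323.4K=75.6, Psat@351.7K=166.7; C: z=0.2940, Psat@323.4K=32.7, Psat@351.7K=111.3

Dew-point temperature: Σzᵢ·P/Pᵢˢᵃᵗ(T) = 1. Interpolate ln Pᵢˢᵃᵗ = aᵢ + bᵢ/T.
  T = 323.4 K: ΣzᵢP/Pᵢˢᵃᵗ = 2.4506
  T = 351.7 K: ΣzᵢP/Pᵢˢᵃᵗ = 0.7094
  T = 337.5 K: ΣzᵢP/Pᵢˢᵃᵗ = 1.2831
  T = 344.6 K: ΣzᵢP/Pᵢˢᵃᵗ = 0.9475
  T = 341.1 K: ΣzᵢP/Pᵢˢᵃᵗ = 1.0983
  T = 342.9 K: ΣzᵢP/Pᵢˢᵃᵗ = 1.0175
Interpolating between 342.9 K and 344.6 K gives T ≈ 343.3 K.

T = 343.3 K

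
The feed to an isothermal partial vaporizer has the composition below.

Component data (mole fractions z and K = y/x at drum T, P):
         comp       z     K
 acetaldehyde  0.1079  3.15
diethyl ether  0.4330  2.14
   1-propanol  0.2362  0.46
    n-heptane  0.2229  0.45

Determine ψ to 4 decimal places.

ψ = 0.6382

Rachford–Rice: g(ψ) = Σ zᵢ(Kᵢ−1)/(1+ψ(Kᵢ−1)) = 0.
Feasibility: ΣzᵢKᵢ = 1.4755, Σzᵢ/Kᵢ = 1.2454 — both > 1, two phases present.
Iterate (Newton) starting at ψ = 0.5:
  ψ = 0.5000: g = 0.08239, g' = -0.6017 → ψ = 0.6369
  ψ = 0.6369: g = 0.00077, g' = -0.5975 → ψ = 0.6382
Converged at ψ = 0.6382.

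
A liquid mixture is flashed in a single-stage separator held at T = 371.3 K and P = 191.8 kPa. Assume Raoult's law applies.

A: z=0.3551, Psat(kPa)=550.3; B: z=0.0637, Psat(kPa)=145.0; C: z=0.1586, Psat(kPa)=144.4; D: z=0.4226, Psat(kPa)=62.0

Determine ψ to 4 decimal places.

Raoult's law: Kᵢ = Pᵢˢᵃᵗ/P = Pᵢˢᵃᵗ/191.8.
  K_A = 550.3/191.8 = 2.869135, K_B = 145.0/191.8 = 0.755996, K_C = 144.4/191.8 = 0.752868, K_D = 62.0/191.8 = 0.323253
Rachford–Rice: g(ψ) = Σ zᵢ(Kᵢ−1)/(1+ψ(Kᵢ−1)) = 0.
g(0) = ΣzᵢKᵢ − 1 = 0.3230 and g(1) = 1 − Σzᵢ/Kᵢ = -0.7260, so a root lies in (0, 1).
Newton iteration, ψ⁰ = 0.63:
  ψ = 0.6300: g = -0.25853, g' = -0.8687 → ψ = 0.3324
  ψ = 0.3324: g = -0.01922, g' = -0.8102 → ψ = 0.3087
  ψ = 0.3087: g = 0.00016, g' = -0.8239 → ψ = 0.3088
Converged at ψ = 0.3088.

ψ = 0.3088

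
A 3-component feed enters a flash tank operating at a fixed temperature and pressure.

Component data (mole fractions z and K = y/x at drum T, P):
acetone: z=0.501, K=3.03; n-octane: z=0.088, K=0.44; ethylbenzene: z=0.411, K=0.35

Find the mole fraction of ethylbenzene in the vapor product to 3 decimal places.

y_ethylbenzene = 0.222

Let ψ = V/F and solve Σ zᵢ(Kᵢ−1)/(1+ψ(Kᵢ−1)) = 0.
Feasibility: ΣzᵢKᵢ = 1.701, Σzᵢ/Kᵢ = 1.540 — both > 1, two phases present.
Newton iteration, ψ⁰ = 0.64:
  ψ = 0.640: g = -0.0919, g' = -0.967 → ψ = 0.545
  ψ = 0.545: g = -0.0017, g' = -0.939 → ψ = 0.543
Converged at ψ = 0.543.
Compositions from xᵢ = zᵢ/(1+ψ(Kᵢ−1)), yᵢ = Kᵢxᵢ:
  acetone: x = 0.238, y = 0.722
  n-octane: x = 0.126, y = 0.056
  ethylbenzene: x = 0.635, y = 0.222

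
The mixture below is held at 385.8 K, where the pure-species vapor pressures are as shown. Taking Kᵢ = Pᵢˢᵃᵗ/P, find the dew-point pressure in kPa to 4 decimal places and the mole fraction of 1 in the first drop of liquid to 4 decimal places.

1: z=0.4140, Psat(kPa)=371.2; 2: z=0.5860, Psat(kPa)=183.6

Pdew = 232.1789 kPa, x_1 = 0.2589

At the dew point ψ → 1, so Σzᵢ/Kᵢ = 1 with Kᵢ = Pᵢˢᵃᵗ/P ⇒ 1/P = Σzᵢ/Pᵢˢᵃᵗ.
1/P = 0.4140/371.2 + 0.5860/183.6 = 0.0043070 ⇒ P = 232.1789 kPa
xᵢ = zᵢP/Pᵢˢᵃᵗ ⇒ x_1 = 0.4140·232.1789/371.2 = 0.2589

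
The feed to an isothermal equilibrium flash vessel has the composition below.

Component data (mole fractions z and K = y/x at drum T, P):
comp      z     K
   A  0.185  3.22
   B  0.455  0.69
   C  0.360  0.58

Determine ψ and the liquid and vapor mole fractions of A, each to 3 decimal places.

ψ = 0.148, x_A = 0.139, y_A = 0.448

Newton iteration, ψ⁰ = 0.5:
  ψ = 0.500: g = -0.1637, g' = -0.368 → ψ = 0.055
  ψ = 0.055: g = 0.0678, g' = -0.836 → ψ = 0.136
  ψ = 0.136: g = 0.0078, g' = -0.657 → ψ = 0.148
Converged at ψ = 0.148.
Compositions from xᵢ = zᵢ/(1+ψ(Kᵢ−1)), yᵢ = Kᵢxᵢ:
  A: x = 0.139, y = 0.448
  B: x = 0.477, y = 0.329
  C: x = 0.384, y = 0.223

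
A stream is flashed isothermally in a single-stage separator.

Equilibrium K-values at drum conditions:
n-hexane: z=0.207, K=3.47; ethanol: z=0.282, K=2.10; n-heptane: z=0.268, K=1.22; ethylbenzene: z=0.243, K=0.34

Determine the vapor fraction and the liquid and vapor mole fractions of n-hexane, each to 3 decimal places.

Rachford–Rice: g(ψ) = Σ zᵢ(Kᵢ−1)/(1+ψ(Kᵢ−1)) = 0.
Feasibility: ΣzᵢKᵢ = 1.720, Σzᵢ/Kᵢ = 1.128 — both > 1, two phases present.
Newton–Raphson from ψ = 0.5:
  ψ = 0.500: g = 0.2426, g' = -0.641 → ψ = 0.878
  ψ = 0.878: g = -0.0132, g' = -0.822 → ψ = 0.862
Converged at ψ = 0.862.
Compositions from xᵢ = zᵢ/(1+ψ(Kᵢ−1)), yᵢ = Kᵢxᵢ:
  n-hexane: x = 0.066, y = 0.230
  ethanol: x = 0.145, y = 0.304
  n-heptane: x = 0.225, y = 0.275
  ethylbenzene: x = 0.564, y = 0.192

ψ = 0.862, x_n-hexane = 0.066, y_n-hexane = 0.230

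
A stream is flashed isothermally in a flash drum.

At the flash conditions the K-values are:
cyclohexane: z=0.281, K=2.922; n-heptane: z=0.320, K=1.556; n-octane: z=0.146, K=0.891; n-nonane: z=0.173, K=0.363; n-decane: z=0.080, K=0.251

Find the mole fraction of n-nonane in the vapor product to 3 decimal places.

y_n-nonane = 0.117

Material balance + equilibrium reduce to Σ zᵢ(Kᵢ−1)/(1+V/F(Kᵢ−1)) = 0.
g(0) = ΣzᵢKᵢ − 1 = 0.532 and g(1) = 1 − Σzᵢ/Kᵢ = -0.261, so a root lies in (0, 1).
Iterate (Newton) starting at V/F = 0.5:
  V/F = 0.500: g = 0.1403, g' = -0.598 → V/F = 0.734
  V/F = 0.734: g = -0.0073, g' = -0.700 → V/F = 0.724
Converged at V/F = 0.724.
Compositions from xᵢ = zᵢ/(1+V/F(Kᵢ−1)), yᵢ = Kᵢxᵢ:
  cyclohexane: x = 0.118, y = 0.343
  n-heptane: x = 0.228, y = 0.355
  n-octane: x = 0.159, y = 0.141
  n-nonane: x = 0.321, y = 0.117
  n-decane: x = 0.175, y = 0.044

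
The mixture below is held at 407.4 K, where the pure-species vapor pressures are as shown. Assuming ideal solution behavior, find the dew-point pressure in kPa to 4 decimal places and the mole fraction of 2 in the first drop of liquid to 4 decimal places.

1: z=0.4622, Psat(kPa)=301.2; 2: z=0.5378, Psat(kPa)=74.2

Pdew = 113.8627 kPa, x_2 = 0.8253

At the dew point ψ → 1, so Σzᵢ/Kᵢ = 1 with Kᵢ = Pᵢˢᵃᵗ/P ⇒ 1/P = Σzᵢ/Pᵢˢᵃᵗ.
1/P = 0.4622/301.2 + 0.5378/74.2 = 0.0087825 ⇒ P = 113.8627 kPa
xᵢ = zᵢP/Pᵢˢᵃᵗ ⇒ x_2 = 0.5378·113.8627/74.2 = 0.8253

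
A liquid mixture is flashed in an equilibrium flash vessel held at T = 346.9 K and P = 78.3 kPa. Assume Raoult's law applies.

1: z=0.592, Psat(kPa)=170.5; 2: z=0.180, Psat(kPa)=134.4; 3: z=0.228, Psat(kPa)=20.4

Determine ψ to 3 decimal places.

ψ = 0.827

Raoult's law: Kᵢ = Pᵢˢᵃᵗ/P = Pᵢˢᵃᵗ/78.3.
  K_1 = 170.5/78.3 = 2.17752, K_2 = 134.4/78.3 = 1.71648, K_3 = 20.4/78.3 = 0.26054
Rachford–Rice: g(ψ) = Σ zᵢ(Kᵢ−1)/(1+ψ(Kᵢ−1)) = 0.
Check two-phase: ΣzᵢKᵢ = 1.657 > 1 and Σzᵢ/Kᵢ = 1.252 > 1, so g(0) = 0.657 > 0 and g(1) = -0.252 < 0.
Newton iteration, ψ⁰ = 0.5:
  ψ = 0.500: g = 0.2662, g' = -0.689 → ψ = 0.886
  ψ = 0.886: g = -0.0693, g' = -1.281 → ψ = 0.832
  ψ = 0.832: g = -0.0055, g' = -1.089 → ψ = 0.827
Converged at ψ = 0.827.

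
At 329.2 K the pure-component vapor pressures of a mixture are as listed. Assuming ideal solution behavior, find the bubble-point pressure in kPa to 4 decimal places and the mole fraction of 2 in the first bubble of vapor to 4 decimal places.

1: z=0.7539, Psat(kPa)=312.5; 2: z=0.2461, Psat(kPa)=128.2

At the bubble point ψ → 0, so ΣzᵢKᵢ = 1 with Kᵢ = Pᵢˢᵃᵗ/P ⇒ P = ΣzᵢPᵢˢᵃᵗ.
P = 0.7539·312.5 + 0.2461·128.2 = 267.1438 kPa
yᵢ = zᵢPᵢˢᵃᵗ/P ⇒ y_2 = 0.2461·128.2/267.1438 = 0.1181

Pbub = 267.1438 kPa, y_2 = 0.1181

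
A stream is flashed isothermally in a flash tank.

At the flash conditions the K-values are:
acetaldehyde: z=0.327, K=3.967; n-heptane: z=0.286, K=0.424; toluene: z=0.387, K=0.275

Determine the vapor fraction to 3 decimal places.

Let ψ = V/F and solve Σ zᵢ(Kᵢ−1)/(1+ψ(Kᵢ−1)) = 0.
Check two-phase: ΣzᵢKᵢ = 1.525 > 1 and Σzᵢ/Kᵢ = 2.164 > 1, so g(0) = 0.525 > 0 and g(1) = -1.164 < 0.
Newton iteration, ψ⁰ = 0.5:
  ψ = 0.500: g = -0.2808, g' = -1.154 → ψ = 0.257
  ψ = 0.257: g = 0.0126, g' = -1.365 → ψ = 0.266
Converged at ψ = 0.266.

ψ = 0.266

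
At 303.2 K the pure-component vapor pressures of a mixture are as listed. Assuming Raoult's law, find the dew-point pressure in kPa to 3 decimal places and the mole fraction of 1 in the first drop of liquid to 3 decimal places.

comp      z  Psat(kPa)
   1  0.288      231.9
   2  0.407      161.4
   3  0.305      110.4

At the dew point ψ → 1, so Σzᵢ/Kᵢ = 1 with Kᵢ = Pᵢˢᵃᵗ/P ⇒ 1/P = Σzᵢ/Pᵢˢᵃᵗ.
1/P = 0.288/231.9 + 0.407/161.4 + 0.305/110.4 = 0.006526 ⇒ P = 153.227 kPa
xᵢ = zᵢP/Pᵢˢᵃᵗ ⇒ x_1 = 0.288·153.227/231.9 = 0.190

Pdew = 153.227 kPa, x_1 = 0.190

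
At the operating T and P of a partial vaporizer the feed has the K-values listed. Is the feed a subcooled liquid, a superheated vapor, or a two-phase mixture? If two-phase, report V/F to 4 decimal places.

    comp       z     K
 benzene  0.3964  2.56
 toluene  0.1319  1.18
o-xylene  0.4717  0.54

two-phase, V/F = 0.6924

ΣzᵢKᵢ = 1.4251; Σzᵢ/Kᵢ = 1.1401.
Both exceed 1, so a two-phase solution exists.
Let ψ = V/F and solve Σ zᵢ(Kᵢ−1)/(1+ψ(Kᵢ−1)) = 0.
Iterate (Newton) starting at ψ = 0.44:
  ψ = 0.4400: g = 0.11664, g' = -0.4998 → ψ = 0.6734
  ψ = 0.6734: g = 0.00839, g' = -0.4423 → ψ = 0.6924
Converged at ψ = 0.6924.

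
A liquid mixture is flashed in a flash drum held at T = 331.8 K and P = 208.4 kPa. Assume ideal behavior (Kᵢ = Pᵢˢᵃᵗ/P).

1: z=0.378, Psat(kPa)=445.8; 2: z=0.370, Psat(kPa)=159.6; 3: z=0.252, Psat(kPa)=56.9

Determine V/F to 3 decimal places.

Raoult's law: Kᵢ = Pᵢˢᵃᵗ/P = Pᵢˢᵃᵗ/208.4.
  K_1 = 445.8/208.4 = 2.13916, K_2 = 159.6/208.4 = 0.76583, K_3 = 56.9/208.4 = 0.27303
Material balance + equilibrium reduce to Σ zᵢ(Kᵢ−1)/(1+V/F(Kᵢ−1)) = 0.
Feasibility: ΣzᵢKᵢ = 1.161, Σzᵢ/Kᵢ = 1.583 — both > 1, two phases present.
Iterate (Newton) starting at V/F = 0.5:
  V/F = 0.500: g = -0.1116, g' = -0.554 → V/F = 0.299
  V/F = 0.299: g = -0.0058, g' = -0.514 → V/F = 0.287
Converged at V/F = 0.287.

V/F = 0.287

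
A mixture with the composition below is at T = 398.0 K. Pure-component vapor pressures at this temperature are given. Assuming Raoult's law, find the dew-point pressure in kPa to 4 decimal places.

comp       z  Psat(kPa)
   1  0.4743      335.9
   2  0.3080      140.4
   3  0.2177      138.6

Pdew = 193.1820 kPa

At the dew point ψ → 1, so Σzᵢ/Kᵢ = 1 with Kᵢ = Pᵢˢᵃᵗ/P ⇒ 1/P = Σzᵢ/Pᵢˢᵃᵗ.
1/P = 0.4743/335.9 + 0.3080/140.4 + 0.2177/138.6 = 0.0051765 ⇒ P = 193.1820 kPa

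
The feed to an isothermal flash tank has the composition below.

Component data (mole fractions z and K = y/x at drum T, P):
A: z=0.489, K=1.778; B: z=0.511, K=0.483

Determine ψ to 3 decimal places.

ψ = 0.289

Binary case is linear: z₁(K₁−1)(1+ψ(K₂−1)) + z₂(K₂−1)(1+ψ(K₁−1)) = 0
⇒ ψ = [z₁(K₁−1)+z₂(K₂−1)] / [−(K₁−1)(K₂−1)] = 0.1163/0.4022 = 0.289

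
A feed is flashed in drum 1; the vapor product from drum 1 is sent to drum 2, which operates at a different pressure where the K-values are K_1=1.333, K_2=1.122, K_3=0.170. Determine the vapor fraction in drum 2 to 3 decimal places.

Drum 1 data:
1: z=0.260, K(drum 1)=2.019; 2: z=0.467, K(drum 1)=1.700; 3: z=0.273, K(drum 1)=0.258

V/F (drum 2) = 0.358

Drum 1:
Rachford–Rice: g(ψ₁) = Σ zᵢ(Kᵢ−1)/(1+ψ₁(Kᵢ−1)) = 0.
Feasibility: ΣzᵢKᵢ = 1.389, Σzᵢ/Kᵢ = 1.462 — both > 1, two phases present.
Iterate (Newton) starting at ψ₁ = 0.54:
  ψ₁ = 0.540: g = 0.0701, g' = -0.651 → ψ₁ = 0.648
  ψ₁ = 0.648: g = -0.0055, g' = -0.763 → ψ₁ = 0.641
  ψ₁ = 0.641: g = -0.0000, g' = -0.754 → ψ₁ = 0.640
Converged at ψ₁ = 0.640.
Drum-1 compositions:
  1: x = 0.157, y = 0.318
  2: x = 0.322, y = 0.548
  3: x = 0.520, y = 0.134
Drum-2 feed = drum-1 vapor: z₂ = (0.3176, 0.5481, 0.1342).
Drum 2:
Material balance + equilibrium reduce to Σ zᵢ(Kᵢ−1)/(1+ψ₂(Kᵢ−1)) = 0.
Feasibility: ΣzᵢKᵢ = 1.061, Σzᵢ/Kᵢ = 1.516 — both > 1, two phases present.
Newton iteration, ψ₂⁰ = 0.5:
  ψ₂ = 0.500: g = -0.0367, g' = -0.303 → ψ₂ = 0.379
  ψ₂ = 0.379: g = -0.0047, g' = -0.232 → ψ₂ = 0.359
  ψ₂ = 0.359: g = -0.0001, g' = -0.223 → ψ₂ = 0.358
Converged at ψ₂ = 0.358.
  1: x = 0.284, y = 0.378
  2: x = 0.525, y = 0.589
  3: x = 0.191, y = 0.032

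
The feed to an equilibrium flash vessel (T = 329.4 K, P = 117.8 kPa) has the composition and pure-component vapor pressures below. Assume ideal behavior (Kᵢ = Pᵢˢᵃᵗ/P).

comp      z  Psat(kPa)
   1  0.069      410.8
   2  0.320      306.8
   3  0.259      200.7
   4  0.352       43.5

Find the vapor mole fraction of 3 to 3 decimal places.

y_3 = 0.290

Raoult's law: Kᵢ = Pᵢˢᵃᵗ/P = Pᵢˢᵃᵗ/117.8.
  K_1 = 410.8/117.8 = 3.48727, K_2 = 306.8/117.8 = 2.60441, K_3 = 200.7/117.8 = 1.70374, K_4 = 43.5/117.8 = 0.36927
Let β = V/F and solve Σ zᵢ(Kᵢ−1)/(1+β(Kᵢ−1)) = 0.
Feasibility: ΣzᵢKᵢ = 1.645, Σzᵢ/Kᵢ = 1.248 — both > 1, two phases present.
Newton–Raphson from β = 0.37:
  β = 0.370: g = 0.2665, g' = -0.759 → β = 0.721
  β = 0.721: g = 0.0131, g' = -0.759 → β = 0.738
Converged at β = 0.738.
Compositions from xᵢ = zᵢ/(1+β(Kᵢ−1)), yᵢ = Kᵢxᵢ:
  1: x = 0.024, y = 0.085
  2: x = 0.146, y = 0.382
  3: x = 0.170, y = 0.290
  4: x = 0.659, y = 0.243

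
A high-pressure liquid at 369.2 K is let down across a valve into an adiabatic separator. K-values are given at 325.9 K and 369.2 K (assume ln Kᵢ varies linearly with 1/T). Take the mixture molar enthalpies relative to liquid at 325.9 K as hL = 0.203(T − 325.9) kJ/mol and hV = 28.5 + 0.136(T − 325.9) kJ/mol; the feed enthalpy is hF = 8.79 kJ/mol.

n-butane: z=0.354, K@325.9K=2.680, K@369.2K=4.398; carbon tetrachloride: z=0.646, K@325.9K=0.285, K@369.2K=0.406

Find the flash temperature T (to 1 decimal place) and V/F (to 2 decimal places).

Adiabatic flash: solve Rachford–Rice at each trial T, then check hF = ψ·hV(T) + (1−ψ)·hL(T).
  T = 325.9 K: K = (2.680, 0.285), RR gives ψ = 0.111, H_out = 3.152 kJ/mol
  T = 369.2 K: K = (4.398, 0.406), RR gives ψ = 0.406, H_out = 19.179 kJ/mol
  T = 347.5 K: K = (3.485, 0.344), RR gives ψ = 0.279, H_out = 11.945 kJ/mol
  T = 336.7 K: K = (3.069, 0.314), RR gives ψ = 0.204, H_out = 7.852 kJ/mol
  T = 342.1 K: K = (3.273, 0.329), RR gives ψ = 0.243, H_out = 9.957 kJ/mol
  T = 339.4 K: K = (3.170, 0.321), RR gives ψ = 0.224, H_out = 8.921 kJ/mol
  T = 338.0 K: K = (3.117, 0.318), RR gives ψ = 0.214, H_out = 8.371 kJ/mol
Linear interpolation between T = 338.0 (H_out = 8.371) and T = 339.4 (H_out = 8.921) on hF = 8.79 gives T ≈ 339.1 K, at which ψ = 0.22.

T = 339.1 K, V/F = 0.22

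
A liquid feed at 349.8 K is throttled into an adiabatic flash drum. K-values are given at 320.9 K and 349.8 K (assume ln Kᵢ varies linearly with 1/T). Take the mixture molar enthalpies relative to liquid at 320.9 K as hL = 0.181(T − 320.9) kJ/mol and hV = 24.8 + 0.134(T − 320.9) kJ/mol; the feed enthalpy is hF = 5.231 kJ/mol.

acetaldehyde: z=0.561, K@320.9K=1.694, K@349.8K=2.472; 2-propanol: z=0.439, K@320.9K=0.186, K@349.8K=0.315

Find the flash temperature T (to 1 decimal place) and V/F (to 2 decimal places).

T = 326.2 K, V/F = 0.17

Adiabatic flash: solve Rachford–Rice at each trial T, then check hF = ψ·hV(T) + (1−ψ)·hL(T).
  T = 320.9 K: K = (1.694, 0.186), RR gives ψ = 0.057, H_out = 1.404 kJ/mol
  T = 349.8 K: K = (2.472, 0.315), RR gives ψ = 0.521, H_out = 17.438 kJ/mol
  T = 335.4 K: K = (2.064, 0.245), RR gives ψ = 0.331, H_out = 10.599 kJ/mol
  T = 328.1 K: K = (1.873, 0.214), RR gives ψ = 0.211, H_out = 6.458 kJ/mol
  T = 324.5 K: K = (1.782, 0.200), RR gives ψ = 0.140, H_out = 4.092 kJ/mol
  T = 326.3 K: K = (1.827, 0.207), RR gives ψ = 0.176, H_out = 5.309 kJ/mol
Linear interpolation between T = 324.5 (H_out = 4.092) and T = 326.3 (H_out = 5.309) on hF = 5.231 gives T ≈ 326.2 K, at which ψ = 0.17.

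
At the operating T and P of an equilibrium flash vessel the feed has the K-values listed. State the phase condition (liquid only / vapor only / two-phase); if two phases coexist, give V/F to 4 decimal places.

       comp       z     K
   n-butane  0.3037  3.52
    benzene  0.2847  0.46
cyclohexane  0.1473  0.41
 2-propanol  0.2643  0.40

two-phase, V/F = 0.2532

ΣzᵢKᵢ = 1.3661; Σzᵢ/Kᵢ = 1.7252.
Both exceed 1, so a two-phase solution exists.
Newton–Raphson from ψ = 0.5:
  ψ = 0.5000: g = -0.22178, g' = -0.8307 → ψ = 0.2330
  ψ = 0.2330: g = 0.02118, g' = -1.0717 → ψ = 0.2528
  ψ = 0.2528: g = 0.00038, g' = -1.0340 → ψ = 0.2532
Converged at ψ = 0.2532.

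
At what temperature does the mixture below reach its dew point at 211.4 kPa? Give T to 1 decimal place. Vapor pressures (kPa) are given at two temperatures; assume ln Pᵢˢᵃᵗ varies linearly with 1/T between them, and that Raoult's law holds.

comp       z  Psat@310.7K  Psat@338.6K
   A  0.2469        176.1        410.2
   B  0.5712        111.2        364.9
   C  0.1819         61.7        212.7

T = 327.0 K

Dew-point temperature: Σzᵢ·P/Pᵢˢᵃᵗ(T) = 1. Interpolate ln Pᵢˢᵃᵗ = aᵢ + bᵢ/T.
  T = 310.7 K: ΣzᵢP/Pᵢˢᵃᵗ = 2.0055
  T = 338.6 K: ΣzᵢP/Pᵢˢᵃᵗ = 0.6389
  T = 324.6 K: ΣzᵢP/Pᵢˢᵃᵗ = 1.1042
  T = 331.6 K: ΣzᵢP/Pᵢˢᵃᵗ = 0.8346
  T = 328.1 K: ΣzᵢP/Pᵢˢᵃᵗ = 0.9584
  T = 326.4 K: ΣzᵢP/Pᵢˢᵃᵗ = 1.0262
  T = 327.2 K: ΣzᵢP/Pᵢˢᵃᵗ = 0.9936
Interpolating between 326.4 K and 327.2 K gives T ≈ 327.0 K.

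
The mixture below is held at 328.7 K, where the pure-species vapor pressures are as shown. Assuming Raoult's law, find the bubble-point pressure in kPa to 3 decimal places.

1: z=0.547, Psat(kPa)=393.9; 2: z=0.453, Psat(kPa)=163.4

Pbub = 289.483 kPa

At the bubble point ψ → 0, so ΣzᵢKᵢ = 1 with Kᵢ = Pᵢˢᵃᵗ/P ⇒ P = ΣzᵢPᵢˢᵃᵗ.
P = 0.547·393.9 + 0.453·163.4 = 289.483 kPa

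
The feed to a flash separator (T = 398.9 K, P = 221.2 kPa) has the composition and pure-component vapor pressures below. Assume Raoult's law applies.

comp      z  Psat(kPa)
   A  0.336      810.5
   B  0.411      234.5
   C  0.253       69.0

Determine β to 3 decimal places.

Raoult's law: Kᵢ = Pᵢˢᵃᵗ/P = Pᵢˢᵃᵗ/221.2.
  K_A = 810.5/221.2 = 3.66410, K_B = 234.5/221.2 = 1.06013, K_C = 69.0/221.2 = 0.31193
Let β = V/F and solve Σ zᵢ(Kᵢ−1)/(1+β(Kᵢ−1)) = 0.
Feasibility: ΣzᵢKᵢ = 1.746, Σzᵢ/Kᵢ = 1.290 — both > 1, two phases present.
Newton–Raphson from β = 0.5:
  β = 0.500: g = 0.1425, g' = -0.718 → β = 0.698
  β = 0.698: g = 0.0016, g' = -0.737 → β = 0.700
Converged at β = 0.700.

β = 0.700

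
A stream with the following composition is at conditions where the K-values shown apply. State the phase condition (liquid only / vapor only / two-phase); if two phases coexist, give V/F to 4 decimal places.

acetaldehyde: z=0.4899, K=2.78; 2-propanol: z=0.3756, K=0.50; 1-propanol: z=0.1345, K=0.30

ΣzᵢKᵢ = 1.5901; Σzᵢ/Kᵢ = 1.3758.
Both exceed 1, so a two-phase solution exists.
Rachford–Rice: g(ψ) = Σ zᵢ(Kᵢ−1)/(1+ψ(Kᵢ−1)) = 0.
Newton–Raphson from ψ = 0.5:
  ψ = 0.5000: g = 0.06614, g' = -0.7575 → ψ = 0.5873
  ψ = 0.5873: g = 0.00057, g' = -0.7493 → ψ = 0.5881
Converged at ψ = 0.5881.

two-phase, V/F = 0.5881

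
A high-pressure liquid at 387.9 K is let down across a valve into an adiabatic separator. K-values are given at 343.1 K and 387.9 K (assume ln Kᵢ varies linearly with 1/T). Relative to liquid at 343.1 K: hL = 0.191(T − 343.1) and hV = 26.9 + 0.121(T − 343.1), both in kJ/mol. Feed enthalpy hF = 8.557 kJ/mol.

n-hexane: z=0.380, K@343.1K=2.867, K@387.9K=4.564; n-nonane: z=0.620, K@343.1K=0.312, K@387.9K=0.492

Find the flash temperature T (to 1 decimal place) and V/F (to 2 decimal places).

Adiabatic flash: solve Rachford–Rice at each trial T, then check hF = ψ·hV(T) + (1−ψ)·hL(T).
  T = 343.1 K: K = (2.867, 0.312), RR gives ψ = 0.220, H_out = 5.925 kJ/mol
  T = 387.9 K: K = (4.564, 0.492), RR gives ψ = 0.574, H_out = 22.199 kJ/mol
  T = 365.5 K: K = (3.669, 0.397), RR gives ψ = 0.398, H_out = 14.366 kJ/mol
  T = 354.3 K: K = (3.256, 0.353), RR gives ψ = 0.313, H_out = 10.311 kJ/mol
  T = 348.7 K: K = (3.058, 0.332), RR gives ψ = 0.268, H_out = 8.174 kJ/mol
  T = 351.5 K: K = (3.157, 0.343), RR gives ψ = 0.291, H_out = 9.254 kJ/mol
  T = 350.1 K: K = (3.107, 0.338), RR gives ψ = 0.279, H_out = 8.717 kJ/mol
Linear interpolation between T = 348.7 (H_out = 8.174) and T = 350.1 (H_out = 8.717) on hF = 8.557 gives T ≈ 349.7 K, at which ψ = 0.28.

T = 349.7 K, V/F = 0.28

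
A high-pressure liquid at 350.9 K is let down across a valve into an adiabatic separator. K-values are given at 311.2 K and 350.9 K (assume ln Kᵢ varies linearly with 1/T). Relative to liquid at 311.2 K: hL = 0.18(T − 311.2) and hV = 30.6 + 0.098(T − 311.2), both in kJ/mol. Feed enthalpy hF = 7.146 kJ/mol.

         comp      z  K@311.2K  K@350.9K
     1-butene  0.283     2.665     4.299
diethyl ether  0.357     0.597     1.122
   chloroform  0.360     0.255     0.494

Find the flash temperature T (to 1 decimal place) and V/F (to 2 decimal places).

Adiabatic flash: solve Rachford–Rice at each trial T, then check hF = ψ·hV(T) + (1−ψ)·hL(T).
  T = 311.2 K: K = (2.665, 0.597, 0.255), RR gives ψ = 0.060, H_out = 1.843 kJ/mol
  T = 350.9 K: K = (4.299, 1.122, 0.494), RR gives ψ = 0.780, H_out = 28.481 kJ/mol
  T = 331.0 K: K = (3.432, 0.833, 0.362), RR gives ψ = 0.367, H_out = 14.207 kJ/mol
  T = 321.1 K: K = (3.036, 0.709, 0.305), RR gives ψ = 0.210, H_out = 8.044 kJ/mol
  T = 316.1 K: K = (2.845, 0.651, 0.279), RR gives ψ = 0.135, H_out = 4.953 kJ/mol
  T = 318.6 K: K = (2.940, 0.680, 0.292), RR gives ψ = 0.172, H_out = 6.504 kJ/mol
  T = 319.9 K: K = (2.990, 0.695, 0.299), RR gives ψ = 0.192, H_out = 7.305 kJ/mol
Linear interpolation between T = 318.6 (H_out = 6.504) and T = 319.9 (H_out = 7.305) on hF = 7.146 gives T ≈ 319.6 K, at which ψ = 0.19.

T = 319.6 K, V/F = 0.19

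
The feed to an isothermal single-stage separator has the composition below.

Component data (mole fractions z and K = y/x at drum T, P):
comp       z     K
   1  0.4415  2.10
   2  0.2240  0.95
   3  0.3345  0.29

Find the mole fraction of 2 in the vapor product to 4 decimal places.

y_2 = 0.2170

Iterate (Newton) starting at β = 0.5:
  β = 0.5000: g = -0.06637, g' = -0.6283 → β = 0.3944
  β = 0.3944: g = -0.00256, g' = -0.5857 → β = 0.3900
Converged at β = 0.3900.
Compositions from xᵢ = zᵢ/(1+β(Kᵢ−1)), yᵢ = Kᵢxᵢ:
  1: x = 0.3090, y = 0.6488
  2: x = 0.2285, y = 0.2170
  3: x = 0.4626, y = 0.1341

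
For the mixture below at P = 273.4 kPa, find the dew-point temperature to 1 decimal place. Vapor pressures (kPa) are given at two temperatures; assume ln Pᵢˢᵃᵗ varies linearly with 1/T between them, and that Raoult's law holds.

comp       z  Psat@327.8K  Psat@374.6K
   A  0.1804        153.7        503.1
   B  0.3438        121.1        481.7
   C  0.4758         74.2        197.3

T = 372.2 K

Dew-point temperature: Σzᵢ·P/Pᵢˢᵃᵗ(T) = 1. Interpolate ln Pᵢˢᵃᵗ = aᵢ + bᵢ/T.
  T = 327.8 K: ΣzᵢP/Pᵢˢᵃᵗ = 2.8502
  T = 374.6 K: ΣzᵢP/Pᵢˢᵃᵗ = 0.9525
  T = 351.2 K: ΣzᵢP/Pᵢˢᵃᵗ = 1.5828
  T = 362.9 K: ΣzᵢP/Pᵢˢᵃᵗ = 1.2169
  T = 368.8 K: ΣzᵢP/Pᵢˢᵃᵗ = 1.0732
  T = 371.7 K: ΣzᵢP/Pᵢˢᵃᵗ = 1.0105
Interpolating between 371.7 K and 374.6 K gives T ≈ 372.2 K.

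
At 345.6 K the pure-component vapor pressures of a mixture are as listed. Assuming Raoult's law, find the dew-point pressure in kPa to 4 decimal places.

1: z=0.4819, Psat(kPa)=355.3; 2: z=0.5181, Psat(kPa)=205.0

Pdew = 257.4907 kPa

At the dew point ψ → 1, so Σzᵢ/Kᵢ = 1 with Kᵢ = Pᵢˢᵃᵗ/P ⇒ 1/P = Σzᵢ/Pᵢˢᵃᵗ.
1/P = 0.4819/355.3 + 0.5181/205.0 = 0.0038836 ⇒ P = 257.4907 kPa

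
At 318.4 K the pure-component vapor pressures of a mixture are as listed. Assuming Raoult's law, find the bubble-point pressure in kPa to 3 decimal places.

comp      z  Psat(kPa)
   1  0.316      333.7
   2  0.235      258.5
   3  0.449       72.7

At the bubble point ψ → 0, so ΣzᵢKᵢ = 1 with Kᵢ = Pᵢˢᵃᵗ/P ⇒ P = ΣzᵢPᵢˢᵃᵗ.
P = 0.316·333.7 + 0.235·258.5 + 0.449·72.7 = 198.839 kPa

Pbub = 198.839 kPa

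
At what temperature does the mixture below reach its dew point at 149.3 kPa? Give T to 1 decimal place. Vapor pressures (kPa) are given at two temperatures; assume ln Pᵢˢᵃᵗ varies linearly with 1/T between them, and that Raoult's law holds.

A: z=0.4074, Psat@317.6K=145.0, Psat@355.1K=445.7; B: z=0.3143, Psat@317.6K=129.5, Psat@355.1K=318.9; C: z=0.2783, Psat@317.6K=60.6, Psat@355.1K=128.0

Dew-point temperature: Σzᵢ·P/Pᵢˢᵃᵗ(T) = 1. Interpolate ln Pᵢˢᵃᵗ = aᵢ + bᵢ/T.
  T = 317.6 K: ΣzᵢP/Pᵢˢᵃᵗ = 1.4675
  T = 355.1 K: ΣzᵢP/Pᵢˢᵃᵗ = 0.6082
  T = 336.4 K: ΣzᵢP/Pᵢˢᵃᵗ = 0.9180
  T = 327.0 K: ΣzᵢP/Pᵢˢᵃᵗ = 1.1519
  T = 331.7 K: ΣzᵢP/Pᵢˢᵃᵗ = 1.0265
  T = 334.0 K: ΣzᵢP/Pᵢˢᵃᵗ = 0.9715
Interpolating between 331.7 K and 334.0 K gives T ≈ 332.8 K.

T = 332.8 K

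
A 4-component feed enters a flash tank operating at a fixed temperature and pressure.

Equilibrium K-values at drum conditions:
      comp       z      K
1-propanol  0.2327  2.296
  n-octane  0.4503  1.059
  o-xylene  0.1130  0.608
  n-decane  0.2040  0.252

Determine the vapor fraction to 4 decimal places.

Let ψ = V/F and solve Σ zᵢ(Kᵢ−1)/(1+ψ(Kᵢ−1)) = 0.
Feasibility: ΣzᵢKᵢ = 1.1313, Σzᵢ/Kᵢ = 1.5219 — both > 1, two phases present.
Iterate (Newton) starting at ψ = 0.44:
  ψ = 0.4400: g = -0.06302, g' = -0.4390 → ψ = 0.2964
  ψ = 0.2964: g = -0.00219, g' = -0.4162 → ψ = 0.2911
Converged at ψ = 0.2911.

ψ = 0.2911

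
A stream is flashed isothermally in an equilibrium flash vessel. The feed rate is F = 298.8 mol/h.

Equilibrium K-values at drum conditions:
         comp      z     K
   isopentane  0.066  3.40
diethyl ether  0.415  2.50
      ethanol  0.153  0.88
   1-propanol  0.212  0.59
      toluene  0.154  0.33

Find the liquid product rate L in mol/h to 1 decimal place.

L = 76.5 mol/h

Material balance + equilibrium reduce to Σ zᵢ(Kᵢ−1)/(1+V/F(Kᵢ−1)) = 0.
Feasibility: ΣzᵢKᵢ = 1.572, Σzᵢ/Kᵢ = 1.185 — both > 1, two phases present.
Iterate (Newton) starting at V/F = 0.53:
  V/F = 0.530: g = 0.1259, g' = -0.590 → V/F = 0.743
  V/F = 0.743: g = 0.0006, g' = -0.608 → V/F = 0.744
Converged at V/F = 0.744.
Then V = V/F·F = 0.7441·298.8 = 222.3 mol/h and L = F − V = 76.5 mol/h.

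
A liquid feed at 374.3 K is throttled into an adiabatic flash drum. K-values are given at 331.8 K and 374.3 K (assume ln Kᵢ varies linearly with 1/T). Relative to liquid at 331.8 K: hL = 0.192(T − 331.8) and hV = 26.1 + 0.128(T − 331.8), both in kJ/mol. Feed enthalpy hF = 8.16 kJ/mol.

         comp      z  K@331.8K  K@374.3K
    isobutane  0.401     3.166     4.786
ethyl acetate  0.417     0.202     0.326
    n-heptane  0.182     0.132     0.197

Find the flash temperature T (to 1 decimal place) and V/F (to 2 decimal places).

Adiabatic flash: solve Rachford–Rice at each trial T, then check hF = ψ·hV(T) + (1−ψ)·hL(T).
  T = 331.8 K: K = (3.166, 0.202, 0.132), RR gives ψ = 0.213, H_out = 5.553 kJ/mol
  T = 374.3 K: K = (4.786, 0.326, 0.197), RR gives ψ = 0.402, H_out = 17.569 kJ/mol
  T = 353.1 K: K = (3.943, 0.260, 0.163), RR gives ψ = 0.317, H_out = 11.939 kJ/mol
  T = 342.5 K: K = (3.547, 0.230, 0.147), RR gives ψ = 0.269, H_out = 8.892 kJ/mol
  T = 337.1 K: K = (3.352, 0.216, 0.140), RR gives ψ = 0.242, H_out = 7.247 kJ/mol
  T = 339.8 K: K = (3.449, 0.223, 0.143), RR gives ψ = 0.256, H_out = 8.079 kJ/mol
  T = 341.1 K: K = (3.496, 0.227, 0.145), RR gives ψ = 0.262, H_out = 8.473 kJ/mol
Linear interpolation between T = 339.8 (H_out = 8.079) and T = 341.1 (H_out = 8.473) on hF = 8.16 gives T ≈ 340.1 K, at which ψ = 0.26.

T = 340.1 K, V/F = 0.26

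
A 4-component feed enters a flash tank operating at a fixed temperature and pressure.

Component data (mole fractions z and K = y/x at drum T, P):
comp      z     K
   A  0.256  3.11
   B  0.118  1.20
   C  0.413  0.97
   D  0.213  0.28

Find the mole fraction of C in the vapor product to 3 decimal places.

y_C = 0.407

Let β = V/F and solve Σ zᵢ(Kᵢ−1)/(1+β(Kᵢ−1)) = 0.
Check two-phase: ΣzᵢKᵢ = 1.398 > 1 and Σzᵢ/Kᵢ = 1.367 > 1, so g(0) = 0.398 > 0 and g(1) = -0.367 < 0.
Newton iteration, β⁰ = 0.48:
  β = 0.480: g = 0.0430, g' = -0.543 → β = 0.559
Converged at β = 0.559.
Compositions from xᵢ = zᵢ/(1+β(Kᵢ−1)), yᵢ = Kᵢxᵢ:
  A: x = 0.117, y = 0.365
  B: x = 0.106, y = 0.127
  C: x = 0.420, y = 0.407
  D: x = 0.356, y = 0.100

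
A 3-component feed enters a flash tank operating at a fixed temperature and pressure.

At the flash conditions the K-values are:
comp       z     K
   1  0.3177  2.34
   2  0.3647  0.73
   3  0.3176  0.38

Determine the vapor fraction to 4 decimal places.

Material balance + equilibrium reduce to Σ zᵢ(Kᵢ−1)/(1+ψ(Kᵢ−1)) = 0.
Feasibility: ΣzᵢKᵢ = 1.1303, Σzᵢ/Kᵢ = 1.4711 — both > 1, two phases present.
Iterate (Newton) starting at ψ = 0.5:
  ψ = 0.5000: g = -0.14430, g' = -0.4965 → ψ = 0.2094
  ψ = 0.2094: g = 0.00179, g' = -0.5390 → ψ = 0.2127
Converged at ψ = 0.2127.

ψ = 0.2127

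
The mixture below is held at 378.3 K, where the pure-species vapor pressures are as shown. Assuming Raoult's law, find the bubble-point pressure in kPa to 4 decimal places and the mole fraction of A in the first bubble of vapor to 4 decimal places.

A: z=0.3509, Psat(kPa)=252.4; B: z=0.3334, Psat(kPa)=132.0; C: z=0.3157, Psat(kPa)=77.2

At the bubble point ψ → 0, so ΣzᵢKᵢ = 1 with Kᵢ = Pᵢˢᵃᵗ/P ⇒ P = ΣzᵢPᵢˢᵃᵗ.
P = 0.3509·252.4 + 0.3334·132.0 + 0.3157·77.2 = 156.9480 kPa
yᵢ = zᵢPᵢˢᵃᵗ/P ⇒ y_A = 0.3509·252.4/156.9480 = 0.5643

Pbub = 156.9480 kPa, y_A = 0.5643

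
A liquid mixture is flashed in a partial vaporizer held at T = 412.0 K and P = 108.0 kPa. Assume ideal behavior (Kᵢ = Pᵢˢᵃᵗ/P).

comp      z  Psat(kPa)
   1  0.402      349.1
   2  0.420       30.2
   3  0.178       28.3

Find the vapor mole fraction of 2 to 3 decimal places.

y_2 = 0.148

Raoult's law: Kᵢ = Pᵢˢᵃᵗ/P = Pᵢˢᵃᵗ/108.0.
  K_1 = 349.1/108.0 = 3.23241, K_2 = 30.2/108.0 = 0.27963, K_3 = 28.3/108.0 = 0.26204
Let ψ = V/F and solve Σ zᵢ(Kᵢ−1)/(1+ψ(Kᵢ−1)) = 0.
Feasibility: ΣzᵢKᵢ = 1.464, Σzᵢ/Kᵢ = 2.306 — both > 1, two phases present.
Iterate (Newton) starting at ψ = 0.5:
  ψ = 0.500: g = -0.2570, g' = -1.223 → ψ = 0.290
  ψ = 0.290: g = -0.0047, g' = -1.243 → ψ = 0.286
Converged at ψ = 0.286.
Compositions from xᵢ = zᵢ/(1+ψ(Kᵢ−1)), yᵢ = Kᵢxᵢ:
  1: x = 0.245, y = 0.793
  2: x = 0.529, y = 0.148
  3: x = 0.226, y = 0.059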